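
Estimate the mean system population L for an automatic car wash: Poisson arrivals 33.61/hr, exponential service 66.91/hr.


ρ = λ/μ = 33.61/66.91 = 0.5023
L = ρ/(1−ρ) = 0.5023/(1 − 0.5023) = 0.5023/0.4977 = 1.0093

Final: 1.0093


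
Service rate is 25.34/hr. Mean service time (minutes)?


Mean service time = 1/μ = 1/25.34 hour = 0.03946 hour
In minutes: 0.03946 × 60 = 2.3678 min

Final: 2.3678 min


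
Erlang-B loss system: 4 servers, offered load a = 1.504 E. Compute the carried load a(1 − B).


B(4,1.504) = 0.048287 (Erlang-B)
Carried load = a(1 − B) = 1.504·(1 − 0.048287) = 1.504·0.951713 = 1.4314 E

Final: 1.4314 Erlangs


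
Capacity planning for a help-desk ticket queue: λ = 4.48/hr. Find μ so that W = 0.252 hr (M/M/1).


W = 1/(μ−λ) ⇒ μ − λ = 1/W = 1/0.252 = 3.9683
μ = λ + 1/W = 4.48 + 3.9683 = 8.4483 per hr

Final: 8.4483 /hr


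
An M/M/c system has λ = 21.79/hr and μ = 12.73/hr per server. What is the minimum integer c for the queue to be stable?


Stability requires cμ > λ ⇔ c > λ/μ.
λ/μ = 21.79/12.73 = 1.7117
Minimum integer c = ⌊1.7117⌋ + 1 = 2
Check: 2·12.73 = 25.46 > 21.79, while 1·12.73 = 12.73 ≤ 21.79

Final: 2 servers


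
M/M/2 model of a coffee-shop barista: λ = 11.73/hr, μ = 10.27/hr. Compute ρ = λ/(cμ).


ρ = λ/(cμ) = 11.73/(2·10.27) = 11.73/20.54 = 0.5711

Final: 0.5711


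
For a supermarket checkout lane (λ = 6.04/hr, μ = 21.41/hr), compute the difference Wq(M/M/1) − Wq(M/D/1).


ρ = 6.04/21.41 = 0.2821
Wq(M/M/1) = ρ/(μ−λ) = 0.2821/15.37 = 0.01835 hr
Wq(M/D/1) = ρ/(2(μ−λ)) = 0.009177 hr
Savings = 0.01835 − 0.009177 = 0.009177 hr

Final: 0.009177 hr


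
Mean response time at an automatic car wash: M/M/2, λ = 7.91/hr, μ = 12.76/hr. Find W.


a = 0.6199; ρ = 0.3100; P₀ = 0.526772
Lq = P₀·a^c·ρ/(c!(1−ρ)²) = 0.06588
Wq = Lq/λ = 0.06588/7.91 = 0.008329 hr
W = Wq + 1/μ = 0.008329 + 0.07837 = 0.08670 hr

Final: 0.08670 hr


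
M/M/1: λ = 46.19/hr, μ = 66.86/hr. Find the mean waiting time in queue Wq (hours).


ρ = 46.19/66.86 = 0.6908
Wq = ρ/(μ−λ) = 0.6908/(66.86 − 46.19) = 0.6908/20.67 = 0.03342 hr

Final: 0.03342 hr


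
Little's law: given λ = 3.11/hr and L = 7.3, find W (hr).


W = L/λ = 7.3/3.11 = 2.3473 hr

Final: 2.3473 hr


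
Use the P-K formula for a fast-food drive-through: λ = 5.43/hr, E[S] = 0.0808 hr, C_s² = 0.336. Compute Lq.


ρ = λ·E[S] = 5.43·0.0808 = 0.4387
Lq = ρ²(1+C_s²)/(2(1−ρ)) = 0.1925·(1+0.336)/(2·0.5613)
= 0.1925·1.3360/1.1225 = 0.22911

Final: 0.22911


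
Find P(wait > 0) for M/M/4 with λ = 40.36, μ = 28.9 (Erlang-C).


a = λ/μ = 1.3965; ρ = a/4 = 0.3491
P₀ = 0.245751 (from M/M/c formula)
C(c,a) = [a^c/(c!(1−ρ))]·P₀ = [3.80376/(24·0.6509)]·0.245751
= 0.24351·0.245751 = 0.059842

Final: 0.059842


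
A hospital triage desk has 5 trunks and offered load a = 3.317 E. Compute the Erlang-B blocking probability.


B(c,a) = (a^c/c!) / Σ_{k=0}^{c} a^k/k!
a^5/5! = 3.346155
Σ terms (k=0..5): 1.00000 + 3.31700 + 5.50124 + 6.08254 + 5.04395 + 3.34616 = 24.290891
B = 3.346155/24.290891 = 0.137754

Final: 0.137754


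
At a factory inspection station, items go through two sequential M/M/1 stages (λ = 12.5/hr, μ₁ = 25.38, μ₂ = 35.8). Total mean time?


Each node sees arrival rate λ = 12.5/hr (tandem ⇒ throughput preserved).
W₁ = 1/(μ₁−λ) = 1/(25.38−12.5) = 0.07764 hr
W₂ = 1/(μ₂−λ) = 1/(35.8−12.5) = 0.04292 hr
W_total = W₁ + W₂ = 0.07764 + 0.04292 = 0.12056 hr

Final: 0.12056 hr


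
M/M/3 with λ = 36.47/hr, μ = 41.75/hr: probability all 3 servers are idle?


a = λ/μ = 36.47/41.75 = 0.8735; ρ = a/c = 0.2912
Σ_{k=0}^{2} a^k/k! (terms k=0..2) = 1.00000 + 0.87353 + 0.38153 = 2.25506
Tail: a^3/(3!(1−ρ)) = 0.66656/(6·0.7088) = 0.15673
P₀ = 1/(2.25506 + 0.15673) = 1/2.41179 = 0.414629

Final: 0.414629


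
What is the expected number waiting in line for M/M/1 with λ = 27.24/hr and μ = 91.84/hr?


ρ = 27.24/91.84 = 0.2966
Lq = ρ²/(1−ρ) = 0.08797/0.7034 = 0.1251

Final: 0.1251


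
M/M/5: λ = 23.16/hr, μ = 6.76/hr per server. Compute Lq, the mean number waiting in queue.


a = λ/μ = 3.4260; ρ = a/5 = 0.6852
P₀ = 0.028382
Lq = P₀·a^c·ρ / (c!·(1−ρ)²) = 0.028382·472.01880·0.6852/(120·0.09909)
= 0.77196

Final: 0.77196


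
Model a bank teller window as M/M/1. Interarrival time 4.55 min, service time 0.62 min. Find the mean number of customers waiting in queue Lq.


λ = 60/4.55 = 13.1868 /hr
μ = 60/0.62 = 96.7742 /hr
ρ = λ/μ = 13.1868/96.7742 = 0.1363
Lq = ρ²/(1−ρ) = 0.01857/0.8637 = 0.02150

Final: 0.02150


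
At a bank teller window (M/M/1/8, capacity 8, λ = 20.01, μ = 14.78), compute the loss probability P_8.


ρ = λ/μ = 20.01/14.78 = 1.3539
P_K = (1−ρ)ρ^K/(1−ρ^(K+1)) = (-0.3539·11.287070)/(1 − 15.281074)
= -3.994004/-14.281074 = 0.279671

Final: 0.279671


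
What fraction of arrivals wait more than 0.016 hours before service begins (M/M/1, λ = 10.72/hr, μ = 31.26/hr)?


ρ = 10.72/31.26 = 0.3429
P(Wq > t) = ρ·e^{−(μ−λ)t} = 0.3429·e^{−0.3286}
= 0.3429·0.719902 = 0.246876

Final: 0.246876


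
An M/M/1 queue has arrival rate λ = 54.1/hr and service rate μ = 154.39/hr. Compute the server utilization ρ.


ρ = λ/μ = 54.1/154.39 = 0.3504

Final: 0.3504


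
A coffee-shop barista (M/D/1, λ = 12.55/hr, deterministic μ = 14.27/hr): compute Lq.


ρ = 12.55/14.27 = 0.8795
M/D/1: Lq = ρ²/(2(1−ρ)) = 0.7735/(2·0.1205) = 3.20852

Final: 3.20852


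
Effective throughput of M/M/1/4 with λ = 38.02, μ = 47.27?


ρ = 0.8043; P_K = (1−ρ)ρ^4/(1−ρ^5) = 0.123451
λ_eff = λ(1 − P_K) = 38.02·(1 − 0.123451) = 38.02·0.876549 = 33.3264 /hr

Final: 33.3264 /hr


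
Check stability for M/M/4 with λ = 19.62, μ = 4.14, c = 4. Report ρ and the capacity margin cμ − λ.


Total capacity cμ = 4·4.14 = 16.56/hr
ρ = λ/(cμ) = 19.62/16.56 = 1.1848
Stable ⇔ ρ < 1: NO
Spare capacity = cμ − λ = 16.56 − 19.62 = -3.06/hr

Final: ρ = 1.1848; unstable; margin = -3.06/hr


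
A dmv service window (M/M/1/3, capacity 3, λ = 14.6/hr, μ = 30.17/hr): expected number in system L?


ρ = 14.6/30.17 = 0.4839
L = ρ[1 − (K+1)ρ^K + Kρ^(K+1)] / [(1−ρ)(1−ρ^(K+1))]
Numerator: 0.4839·(1 − 4·0.113327 + 3·0.054842) = 0.344176
Denominator: (0.5161)·(0.945158) = 0.487773
L = 0.344176/0.487773 = 0.7056

Final: 0.7056


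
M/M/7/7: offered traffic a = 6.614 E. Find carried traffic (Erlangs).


B(7,6.614) = 0.224635 (Erlang-B)
Carried load = a(1 − B) = 6.614·(1 − 0.224635) = 6.614·0.775365 = 5.1283 E

Final: 5.1283 Erlangs


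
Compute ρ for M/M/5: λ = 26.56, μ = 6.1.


ρ = λ/(cμ) = 26.56/(5·6.1) = 26.56/30.50 = 0.8708

Final: 0.8708


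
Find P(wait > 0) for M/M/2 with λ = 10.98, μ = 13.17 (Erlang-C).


a = λ/μ = 0.8337; ρ = a/2 = 0.4169
P₀ = 0.411576 (from M/M/c formula)
C(c,a) = [a^c/(c!(1−ρ))]·P₀ = [0.69508/(2·0.5831)]·0.411576
= 0.59597·0.411576 = 0.245289

Final: 0.245289


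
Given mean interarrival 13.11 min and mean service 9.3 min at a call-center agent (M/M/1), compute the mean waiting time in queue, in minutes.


λ = 60/13.11 = 4.5767 /hr
μ = 60/9.3 = 6.4516 /hr
ρ = λ/μ = 4.5767/6.4516 = 0.7094
Wq = ρ/(μ−λ) = 0.7094/(6.4516−4.5767) = 0.37835 hr
In minutes: 0.37835·60 = 22.701 min

Final: 22.701 min


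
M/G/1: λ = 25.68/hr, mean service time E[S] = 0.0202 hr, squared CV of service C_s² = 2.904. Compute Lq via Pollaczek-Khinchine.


ρ = λ·E[S] = 25.68·0.0202 = 0.5187
Lq = ρ²(1+C_s²)/(2(1−ρ)) = 0.2691·(1+2.904)/(2·0.4813)
= 0.2691·3.9040/0.9625 = 1.09141

Final: 1.09141


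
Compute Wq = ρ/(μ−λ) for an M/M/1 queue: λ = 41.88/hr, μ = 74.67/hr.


ρ = 41.88/74.67 = 0.5609
Wq = ρ/(μ−λ) = 0.5609/(74.67 − 41.88) = 0.5609/32.79 = 0.01710 hr

Final: 0.01710 hr


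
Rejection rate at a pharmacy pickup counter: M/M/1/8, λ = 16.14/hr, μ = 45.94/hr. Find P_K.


ρ = λ/μ = 16.14/45.94 = 0.3513
P_K = (1−ρ)ρ^K/(1−ρ^(K+1)) = (0.6487·0.0002321)/(1 − 0.00008155)
= 0.0001506/0.999918 = 0.0001506

Final: 0.0001506


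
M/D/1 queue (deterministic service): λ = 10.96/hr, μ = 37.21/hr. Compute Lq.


ρ = 10.96/37.21 = 0.2945
M/D/1: Lq = ρ²/(2(1−ρ)) = 0.08676/(2·0.7055) = 0.06149

Final: 0.06149


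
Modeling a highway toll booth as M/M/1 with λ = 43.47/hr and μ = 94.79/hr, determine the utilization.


ρ = λ/μ = 43.47/94.79 = 0.4586

Final: 0.4586


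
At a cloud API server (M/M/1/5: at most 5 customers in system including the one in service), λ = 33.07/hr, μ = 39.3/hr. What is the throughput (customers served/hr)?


ρ = 0.8415; P_K = (1−ρ)ρ^5/(1−ρ^6) = 0.103695
λ_eff = λ(1 − P_K) = 33.07·(1 − 0.103695) = 33.07·0.896305 = 29.6408 /hr

Final: 29.6408 /hr


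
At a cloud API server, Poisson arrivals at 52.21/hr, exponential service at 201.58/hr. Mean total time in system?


W = 1/(μ−λ) = 1/(201.58 − 52.21) = 1/149.37 = 0.006695 hr

Final: 0.006695 hr


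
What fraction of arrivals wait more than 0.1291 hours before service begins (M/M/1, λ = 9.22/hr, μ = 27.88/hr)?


ρ = 9.22/27.88 = 0.3307
P(Wq > t) = ρ·e^{−(μ−λ)t} = 0.3307·e^{−2.4090}
= 0.3307·0.089905 = 0.029732

Final: 0.029732


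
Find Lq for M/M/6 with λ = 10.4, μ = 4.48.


a = λ/μ = 2.3214; ρ = a/6 = 0.3869
P₀ = 0.097776
Lq = P₀·a^c·ρ / (c!·(1−ρ)²) = 0.097776·156.50635·0.3869/(720·0.37589)
= 0.02188

Final: 0.02188


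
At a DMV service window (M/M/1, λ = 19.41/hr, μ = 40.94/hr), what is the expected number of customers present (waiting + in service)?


ρ = λ/μ = 19.41/40.94 = 0.4741
L = ρ/(1−ρ) = 0.4741/(1 − 0.4741) = 0.4741/0.5259 = 0.9015

Final: 0.9015


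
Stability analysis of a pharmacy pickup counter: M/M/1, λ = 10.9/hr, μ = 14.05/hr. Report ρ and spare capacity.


Total capacity cμ = 1·14.05 = 14.05/hr
ρ = λ/(cμ) = 10.9/14.05 = 0.7758
Stable ⇔ ρ < 1: YES
Spare capacity = cμ − λ = 14.05 − 10.9 = 3.15/hr

Final: ρ = 0.7758; stable; margin = 3.15/hr


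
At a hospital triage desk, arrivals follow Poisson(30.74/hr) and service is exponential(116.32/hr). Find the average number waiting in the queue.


ρ = 30.74/116.32 = 0.2643
Lq = ρ²/(1−ρ) = 0.06984/0.7357 = 0.09493

Final: 0.09493


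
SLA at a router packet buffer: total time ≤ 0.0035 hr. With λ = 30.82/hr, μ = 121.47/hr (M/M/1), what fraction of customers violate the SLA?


W ~ Exponential(μ−λ) for M/M/1.
μ − λ = 121.47 − 30.82 = 90.6500
P(W > t) = e^{−(μ−λ)t} = e^{−0.3173} = 0.728130

Final: 0.728130


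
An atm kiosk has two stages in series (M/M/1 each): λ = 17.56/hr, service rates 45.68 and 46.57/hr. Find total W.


Each node sees arrival rate λ = 17.56/hr (tandem ⇒ throughput preserved).
W₁ = 1/(μ₁−λ) = 1/(45.68−17.56) = 0.03556 hr
W₂ = 1/(μ₂−λ) = 1/(46.57−17.56) = 0.03447 hr
W_total = W₁ + W₂ = 0.03556 + 0.03447 = 0.07003 hr

Final: 0.07003 hr


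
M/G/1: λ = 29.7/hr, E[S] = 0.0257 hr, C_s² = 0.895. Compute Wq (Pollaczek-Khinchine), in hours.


ρ = λ·E[S] = 29.7·0.0257 = 0.7633
E[S²] = E[S]²(1+C_s²) = 0.0257²·(1+0.895) = 0.001252
Wq = λ·E[S²]/(2(1−ρ)) = 29.7·0.001252/(2·0.2367) = 0.07852 hr

Final: 0.07852 hr


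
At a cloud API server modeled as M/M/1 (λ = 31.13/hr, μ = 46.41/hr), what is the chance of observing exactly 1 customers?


ρ = 31.13/46.41 = 0.6708
P_n = (1−ρ)·ρ^n = (1 − 0.6708)·0.6708^1 = 0.3292·0.670761 = 0.220841

Final: 0.220841


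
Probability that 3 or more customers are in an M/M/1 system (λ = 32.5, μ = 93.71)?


ρ = 32.5/93.71 = 0.3468
P(N ≥ n) = ρ^n = 0.3468^3 = 0.041715

Final: 0.041715


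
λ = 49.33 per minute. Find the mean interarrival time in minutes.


Mean interarrival time = 1/λ = 1/49.33 minute = 0.02027 minute
In minutes: 0.02027 × 1 = 0.02027 min

Final: 0.02027 min


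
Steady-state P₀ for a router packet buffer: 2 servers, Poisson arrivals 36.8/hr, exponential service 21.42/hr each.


a = λ/μ = 36.8/21.42 = 1.7180; ρ = a/c = 0.8590
Σ_{k=0}^{1} a^k/k! (terms k=0..1) = 1.00000 + 1.71802 = 2.71802
Tail: a^2/(2!(1−ρ)) = 2.95159/(2·0.1410) = 10.46741
P₀ = 1/(2.71802 + 10.46741) = 1/13.18543 = 0.075841

Final: 0.075841


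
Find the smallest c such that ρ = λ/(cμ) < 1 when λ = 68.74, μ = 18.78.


Stability requires cμ > λ ⇔ c > λ/μ.
λ/μ = 68.74/18.78 = 3.6603
Minimum integer c = ⌊3.6603⌋ + 1 = 4
Check: 4·18.78 = 75.12 > 68.74, while 3·18.78 = 56.34 ≤ 68.74

Final: 4 servers


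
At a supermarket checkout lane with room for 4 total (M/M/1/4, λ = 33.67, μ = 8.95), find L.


ρ = 33.67/8.95 = 3.7620
L = ρ[1 − (K+1)ρ^K + Kρ^(K+1)] / [(1−ρ)(1−ρ^(K+1))]
Numerator: 3.7620·(1 − 5·200.299712 + 4·753.529754) = 7575.262652
Denominator: (-2.7620)·(-752.529754) = 2078.495587
L = 7575.262652/2078.495587 = 3.6446

Final: 3.6446


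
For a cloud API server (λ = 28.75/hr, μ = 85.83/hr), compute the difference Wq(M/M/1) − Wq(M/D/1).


ρ = 28.75/85.83 = 0.3350
Wq(M/M/1) = ρ/(μ−λ) = 0.3350/57.08 = 0.005868 hr
Wq(M/D/1) = ρ/(2(μ−λ)) = 0.002934 hr
Savings = 0.005868 − 0.002934 = 0.002934 hr

Final: 0.002934 hr


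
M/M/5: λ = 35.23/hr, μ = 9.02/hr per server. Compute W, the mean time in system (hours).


a = 3.9058; ρ = 0.7812; P₀ = 0.014977
Lq = P₀·a^c·ρ/(c!(1−ρ)²) = 1.85020
Wq = Lq/λ = 1.85020/35.23 = 0.05252 hr
W = Wq + 1/μ = 0.05252 + 0.11086 = 0.16338 hr

Final: 0.16338 hr


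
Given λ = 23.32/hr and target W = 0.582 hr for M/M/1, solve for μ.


W = 1/(μ−λ) ⇒ μ − λ = 1/W = 1/0.582 = 1.7182
μ = λ + 1/W = 23.32 + 1.7182 = 25.0382 per hr

Final: 25.0382 /hr


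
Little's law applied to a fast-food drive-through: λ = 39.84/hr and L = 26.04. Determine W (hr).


W = L/λ = 26.04/39.84 = 0.6536 hr

Final: 0.6536 hr


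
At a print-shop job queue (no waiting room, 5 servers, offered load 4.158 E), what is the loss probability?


B(c,a) = (a^c/c!) / Σ_{k=0}^{c} a^k/k!
a^5/5! = 10.357172
Σ terms (k=0..5): 1.00000 + 4.15800 + 8.64448 + 11.98125 + 12.45451 + 10.35717 = 48.595417
B = 10.357172/48.595417 = 0.213131

Final: 0.213131


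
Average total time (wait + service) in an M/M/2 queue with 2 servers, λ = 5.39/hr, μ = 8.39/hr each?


a = 0.6424; ρ = 0.3212; P₀ = 0.513757
Lq = P₀·a^c·ρ/(c!(1−ρ)²) = 0.07391
Wq = Lq/λ = 0.07391/5.39 = 0.01371 hr
W = Wq + 1/μ = 0.01371 + 0.11919 = 0.13290 hr

Final: 0.13290 hr


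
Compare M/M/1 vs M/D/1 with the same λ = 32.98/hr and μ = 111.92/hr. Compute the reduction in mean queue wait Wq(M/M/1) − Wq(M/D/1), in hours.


ρ = 32.98/111.92 = 0.2947
Wq(M/M/1) = ρ/(μ−λ) = 0.2947/78.94 = 0.003733 hr
Wq(M/D/1) = ρ/(2(μ−λ)) = 0.001866 hr
Savings = 0.003733 − 0.001866 = 0.001866 hr

Final: 0.001866 hr


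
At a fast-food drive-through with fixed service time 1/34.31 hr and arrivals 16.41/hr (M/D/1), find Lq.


ρ = 16.41/34.31 = 0.4783
M/D/1: Lq = ρ²/(2(1−ρ)) = 0.2288/(2·0.5217) = 0.21924

Final: 0.21924


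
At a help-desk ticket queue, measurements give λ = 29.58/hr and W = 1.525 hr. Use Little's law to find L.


L = λW = 29.58·1.525 = 45.1095

Final: 45.1095


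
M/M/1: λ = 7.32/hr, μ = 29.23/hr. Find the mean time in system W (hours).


W = 1/(μ−λ) = 1/(29.23 − 7.32) = 1/21.91 = 0.04564 hr

Final: 0.04564 hr


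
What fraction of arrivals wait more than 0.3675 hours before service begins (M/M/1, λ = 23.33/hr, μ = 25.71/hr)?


ρ = 23.33/25.71 = 0.9074
P(Wq > t) = ρ·e^{−(μ−λ)t} = 0.9074·e^{−0.8747}
= 0.9074·0.417008 = 0.378405

Final: 0.378405


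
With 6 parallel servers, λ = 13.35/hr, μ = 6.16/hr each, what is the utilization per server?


ρ = λ/(cμ) = 13.35/(6·6.16) = 13.35/36.96 = 0.3612

Final: 0.3612


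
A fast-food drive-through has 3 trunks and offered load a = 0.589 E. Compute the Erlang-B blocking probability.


B(c,a) = (a^c/c!) / Σ_{k=0}^{c} a^k/k!
a^3/3! = 0.034056
Σ terms (k=0..3): 1.00000 + 0.58900 + 0.17346 + 0.03406 = 1.796517
B = 0.034056/1.796517 = 0.018957

Final: 0.018957


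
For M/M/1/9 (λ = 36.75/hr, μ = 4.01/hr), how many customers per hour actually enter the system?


ρ = 9.1646; P_K = (1−ρ)ρ^9/(1−ρ^10) = 0.890884
λ_eff = λ(1 − P_K) = 36.75·(1 − 0.890884) = 36.75·0.109116 = 4.0100 /hr

Final: 4.0100 /hr


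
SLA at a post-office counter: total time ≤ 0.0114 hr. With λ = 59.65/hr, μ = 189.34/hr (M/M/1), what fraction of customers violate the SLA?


W ~ Exponential(μ−λ) for M/M/1.
μ − λ = 189.34 − 59.65 = 129.6900
P(W > t) = e^{−(μ−λ)t} = e^{−1.4785} = 0.227987

Final: 0.227987


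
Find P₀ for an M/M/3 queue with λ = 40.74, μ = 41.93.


a = λ/μ = 40.74/41.93 = 0.9716; ρ = a/c = 0.3239
Σ_{k=0}^{2} a^k/k! (terms k=0..2) = 1.00000 + 0.97162 + 0.47202 = 2.44364
Tail: a^3/(3!(1−ρ)) = 0.91725/(6·0.6761) = 0.22610
P₀ = 1/(2.44364 + 0.22610) = 1/2.66975 = 0.374567

Final: 0.374567


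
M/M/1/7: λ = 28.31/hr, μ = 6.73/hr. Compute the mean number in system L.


ρ = 28.31/6.73 = 4.2065
L = ρ[1 − (K+1)ρ^K + Kρ^(K+1)] / [(1−ρ)(1−ρ^(K+1))]
Numerator: 4.2065·(1 − 8·23306.316291 + 7·98038.902556) = 2102523.494185
Denominator: (-3.2065)·(-98037.902556) = 314362.249205
L = 2102523.494185/314362.249205 = 6.6882

Final: 6.6882


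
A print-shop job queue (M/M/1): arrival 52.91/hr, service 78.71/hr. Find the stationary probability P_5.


ρ = 52.91/78.71 = 0.6722
P_n = (1−ρ)·ρ^n = (1 − 0.6722)·0.6722^5 = 0.3278·0.137258 = 0.044991

Final: 0.044991


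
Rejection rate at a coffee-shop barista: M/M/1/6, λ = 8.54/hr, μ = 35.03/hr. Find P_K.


ρ = λ/μ = 8.54/35.03 = 0.2438
P_K = (1−ρ)ρ^K/(1−ρ^(K+1)) = (0.7562·0.0002099)/(1 − 0.00005118)
= 0.0001588/0.999949 = 0.0001588

Final: 0.0001588


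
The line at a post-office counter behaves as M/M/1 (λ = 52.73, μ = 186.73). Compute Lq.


ρ = 52.73/186.73 = 0.2824
Lq = ρ²/(1−ρ) = 0.07974/0.7176 = 0.1111

Final: 0.1111


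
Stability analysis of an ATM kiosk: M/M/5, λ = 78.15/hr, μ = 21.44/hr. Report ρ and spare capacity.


Total capacity cμ = 5·21.44 = 107.20/hr
ρ = λ/(cμ) = 78.15/107.20 = 0.7290
Stable ⇔ ρ < 1: YES
Spare capacity = cμ − λ = 107.20 − 78.15 = 29.05/hr

Final: ρ = 0.7290; stable; margin = 29.05/hr


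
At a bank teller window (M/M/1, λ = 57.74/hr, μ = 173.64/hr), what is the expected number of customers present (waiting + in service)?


ρ = λ/μ = 57.74/173.64 = 0.3325
L = ρ/(1−ρ) = 0.3325/(1 − 0.3325) = 0.3325/0.6675 = 0.4982

Final: 0.4982


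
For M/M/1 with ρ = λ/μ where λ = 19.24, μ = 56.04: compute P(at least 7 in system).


ρ = 19.24/56.04 = 0.3433
P(N ≥ n) = ρ^n = 0.3433^7 = 0.0005623

Final: 0.0005623


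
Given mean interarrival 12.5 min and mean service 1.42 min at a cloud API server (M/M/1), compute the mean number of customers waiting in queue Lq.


λ = 60/12.5 = 4.8000 /hr
μ = 60/1.42 = 42.2535 /hr
ρ = λ/μ = 4.8000/42.2535 = 0.1136
Lq = ρ²/(1−ρ) = 0.01290/0.8864 = 0.01456

Final: 0.01456


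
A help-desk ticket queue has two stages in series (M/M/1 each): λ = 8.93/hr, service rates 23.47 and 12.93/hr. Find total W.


Each node sees arrival rate λ = 8.93/hr (tandem ⇒ throughput preserved).
W₁ = 1/(μ₁−λ) = 1/(23.47−8.93) = 0.06878 hr
W₂ = 1/(μ₂−λ) = 1/(12.93−8.93) = 0.25000 hr
W_total = W₁ + W₂ = 0.06878 + 0.25000 = 0.31878 hr

Final: 0.31878 hr


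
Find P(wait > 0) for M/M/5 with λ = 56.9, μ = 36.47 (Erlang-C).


a = λ/μ = 1.5602; ρ = a/5 = 0.3120
P₀ = 0.209683 (from M/M/c formula)
C(c,a) = [a^c/(c!(1−ρ))]·P₀ = [9.24448/(120·0.6880)]·0.209683
= 0.11198·0.209683 = 0.023480

Final: 0.023480


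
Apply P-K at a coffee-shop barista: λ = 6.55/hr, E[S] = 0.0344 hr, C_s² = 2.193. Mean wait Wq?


ρ = λ·E[S] = 6.55·0.0344 = 0.2253
E[S²] = E[S]²(1+C_s²) = 0.0344²·(1+2.193) = 0.003778
Wq = λ·E[S²]/(2(1−ρ)) = 6.55·0.003778/(2·0.7747) = 0.01597 hr

Final: 0.01597 hr


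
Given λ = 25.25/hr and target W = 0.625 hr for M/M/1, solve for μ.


W = 1/(μ−λ) ⇒ μ − λ = 1/W = 1/0.625 = 1.6000
μ = λ + 1/W = 25.25 + 1.6000 = 26.8500 per hr

Final: 26.8500 /hr


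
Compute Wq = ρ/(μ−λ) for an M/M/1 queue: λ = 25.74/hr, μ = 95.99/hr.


ρ = 25.74/95.99 = 0.2682
Wq = ρ/(μ−λ) = 0.2682/(95.99 − 25.74) = 0.2682/70.25 = 0.003817 hr

Final: 0.003817 hr


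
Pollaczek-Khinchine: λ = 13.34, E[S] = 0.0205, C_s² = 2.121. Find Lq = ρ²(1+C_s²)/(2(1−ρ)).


ρ = λ·E[S] = 13.34·0.0205 = 0.2735
Lq = ρ²(1+C_s²)/(2(1−ρ)) = 0.07479·(1+2.121)/(2·0.7265)
= 0.07479·3.1210/1.4531 = 0.16063

Final: 0.16063


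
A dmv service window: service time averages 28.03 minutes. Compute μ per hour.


μ = 1/(service time) in consistent units.
1 hour = 60 min, so μ = 60/28.03 = 2.1406 per hour

Final: 2.1406 /hr


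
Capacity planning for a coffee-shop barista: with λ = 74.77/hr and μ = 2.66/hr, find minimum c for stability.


Stability requires cμ > λ ⇔ c > λ/μ.
λ/μ = 74.77/2.66 = 28.1090
Minimum integer c = ⌊28.1090⌋ + 1 = 29
Check: 29·2.66 = 77.14 > 74.77, while 28·2.66 = 74.48 ≤ 74.77

Final: 29 servers


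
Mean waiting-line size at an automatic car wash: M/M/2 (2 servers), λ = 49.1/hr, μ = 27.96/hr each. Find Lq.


a = λ/μ = 1.7561; ρ = a/2 = 0.8780
P₀ = 0.064940
Lq = P₀·a^c·ρ / (c!·(1−ρ)²) = 0.064940·3.08382·0.8780/(2·0.01487)
= 5.91086

Final: 5.91086


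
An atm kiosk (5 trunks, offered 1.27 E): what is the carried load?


B(5,1.27) = 0.007747 (Erlang-B)
Carried load = a(1 − B) = 1.27·(1 − 0.007747) = 1.27·0.992253 = 1.2602 E

Final: 1.2602 Erlangs


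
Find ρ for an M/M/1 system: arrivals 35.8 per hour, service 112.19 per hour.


ρ = λ/μ = 35.8/112.19 = 0.3191

Final: 0.3191


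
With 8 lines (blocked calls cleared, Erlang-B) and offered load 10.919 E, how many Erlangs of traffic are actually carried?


B(8,10.919) = 0.379329 (Erlang-B)
Carried load = a(1 − B) = 10.919·(1 − 0.379329) = 10.919·0.620671 = 6.7771 E

Final: 6.7771 Erlangs


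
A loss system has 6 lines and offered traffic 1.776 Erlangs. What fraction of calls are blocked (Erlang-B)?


B(c,a) = (a^c/c!) / Σ_{k=0}^{c} a^k/k!
a^6/6! = 0.043584
Σ terms (k=0..6): 1.00000 + 1.77600 + 1.57709 + 0.93364 + 0.41453 + 0.14724 + 0.04358 = 5.892085
B = 0.043584/5.892085 = 0.007397

Final: 0.007397


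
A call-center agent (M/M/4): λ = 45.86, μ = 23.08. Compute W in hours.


a = 1.9870; ρ = 0.4968; P₀ = 0.132289
Lq = P₀·a^c·ρ/(c!(1−ρ)²) = 0.16853
Wq = Lq/λ = 0.16853/45.86 = 0.003675 hr
W = Wq + 1/μ = 0.003675 + 0.04333 = 0.04700 hr

Final: 0.04700 hr


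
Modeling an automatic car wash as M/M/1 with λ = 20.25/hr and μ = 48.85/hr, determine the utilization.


ρ = λ/μ = 20.25/48.85 = 0.4145

Final: 0.4145


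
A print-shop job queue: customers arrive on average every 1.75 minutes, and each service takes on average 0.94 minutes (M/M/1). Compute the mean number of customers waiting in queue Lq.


λ = 60/1.75 = 34.2857 /hr
μ = 60/0.94 = 63.8298 /hr
ρ = λ/μ = 34.2857/63.8298 = 0.5371
Lq = ρ²/(1−ρ) = 0.2885/0.4629 = 0.6234

Final: 0.6234


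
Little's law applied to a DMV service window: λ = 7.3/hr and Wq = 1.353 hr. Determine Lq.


Lq = λWq = 7.3·1.353 = 9.8769

Final: 9.8769


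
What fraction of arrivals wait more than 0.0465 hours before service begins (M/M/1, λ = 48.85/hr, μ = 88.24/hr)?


ρ = 48.85/88.24 = 0.5536
P(Wq > t) = ρ·e^{−(μ−λ)t} = 0.5536·e^{−1.8316}
= 0.5536·0.160152 = 0.088660

Final: 0.088660


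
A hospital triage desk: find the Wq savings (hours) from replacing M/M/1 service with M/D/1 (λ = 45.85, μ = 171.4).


ρ = 45.85/171.4 = 0.2675
Wq(M/M/1) = ρ/(μ−λ) = 0.2675/125.55 = 0.002131 hr
Wq(M/D/1) = ρ/(2(μ−λ)) = 0.001065 hr
Savings = 0.002131 − 0.001065 = 0.001065 hr

Final: 0.001065 hr


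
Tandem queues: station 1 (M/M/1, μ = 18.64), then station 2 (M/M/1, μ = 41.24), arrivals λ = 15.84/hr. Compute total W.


Each node sees arrival rate λ = 15.84/hr (tandem ⇒ throughput preserved).
W₁ = 1/(μ₁−λ) = 1/(18.64−15.84) = 0.35714 hr
W₂ = 1/(μ₂−λ) = 1/(41.24−15.84) = 0.03937 hr
W_total = W₁ + W₂ = 0.35714 + 0.03937 = 0.39651 hr

Final: 0.39651 hr


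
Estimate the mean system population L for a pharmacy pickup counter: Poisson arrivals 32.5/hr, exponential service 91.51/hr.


ρ = λ/μ = 32.5/91.51 = 0.3552
L = ρ/(1−ρ) = 0.3552/(1 − 0.3552) = 0.3552/0.6448 = 0.5508

Final: 0.5508


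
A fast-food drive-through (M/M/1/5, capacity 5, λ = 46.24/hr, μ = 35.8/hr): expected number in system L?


ρ = 46.24/35.8 = 1.2916
L = ρ[1 − (K+1)ρ^K + Kρ^(K+1)] / [(1−ρ)(1−ρ^(K+1))]
Numerator: 1.2916·(1 − 6·3.594794 + 5·4.643108) = 3.418631
Denominator: (-0.2916)·(-3.643108) = 1.062404
L = 3.418631/1.062404 = 3.2178

Final: 3.2178


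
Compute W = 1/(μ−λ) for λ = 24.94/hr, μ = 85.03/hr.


W = 1/(μ−λ) = 1/(85.03 − 24.94) = 1/60.09 = 0.01664 hr

Final: 0.01664 hr


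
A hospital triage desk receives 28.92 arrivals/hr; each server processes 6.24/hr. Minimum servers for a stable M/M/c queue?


Stability requires cμ > λ ⇔ c > λ/μ.
λ/μ = 28.92/6.24 = 4.6346
Minimum integer c = ⌊4.6346⌋ + 1 = 5
Check: 5·6.24 = 31.20 > 28.92, while 4·6.24 = 24.96 ≤ 28.92

Final: 5 servers


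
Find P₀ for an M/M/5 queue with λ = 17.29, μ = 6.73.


a = λ/μ = 17.29/6.73 = 2.5691; ρ = a/c = 0.5138
Σ_{k=0}^{4} a^k/k! (terms k=0..4) = 1.00000 + 2.56909 + 3.30012 + 2.82611 + 1.81513 = 11.51045
Tail: a^5/(5!(1−ρ)) = 111.91792/(120·0.4862) = 1.91832
P₀ = 1/(11.51045 + 1.91832) = 1/13.42877 = 0.074467

Final: 0.074467


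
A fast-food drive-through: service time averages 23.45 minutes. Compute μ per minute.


μ = 1/(service time) in consistent units.
1 minute = 1 min, so μ = 1/23.45 = 0.04264 per minute

Final: 0.04264 /min


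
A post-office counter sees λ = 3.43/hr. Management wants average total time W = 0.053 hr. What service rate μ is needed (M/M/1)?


W = 1/(μ−λ) ⇒ μ − λ = 1/W = 1/0.053 = 18.8679
μ = λ + 1/W = 3.43 + 18.8679 = 22.2979 per hr

Final: 22.2979 /hr


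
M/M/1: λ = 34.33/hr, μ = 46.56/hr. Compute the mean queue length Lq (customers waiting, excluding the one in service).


ρ = 34.33/46.56 = 0.7373
Lq = ρ²/(1−ρ) = 0.5437/0.2627 = 2.0697

Final: 2.0697


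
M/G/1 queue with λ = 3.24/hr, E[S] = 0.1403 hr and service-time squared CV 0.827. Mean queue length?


ρ = λ·E[S] = 3.24·0.1403 = 0.4546
Lq = ρ²(1+C_s²)/(2(1−ρ)) = 0.2066·(1+0.827)/(2·0.5454)
= 0.2066·1.8270/1.0909 = 0.34608

Final: 0.34608


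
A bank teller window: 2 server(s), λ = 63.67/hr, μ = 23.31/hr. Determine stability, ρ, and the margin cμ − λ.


Total capacity cμ = 2·23.31 = 46.62/hr
ρ = λ/(cμ) = 63.67/46.62 = 1.3657
Stable ⇔ ρ < 1: NO
Spare capacity = cμ − λ = 46.62 − 63.67 = -17.05/hr

Final: ρ = 1.3657; unstable; margin = -17.05/hr


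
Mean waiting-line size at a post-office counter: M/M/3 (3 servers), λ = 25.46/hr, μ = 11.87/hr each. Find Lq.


a = λ/μ = 2.1449; ρ = a/3 = 0.7150
P₀ = 0.089164
Lq = P₀·a^c·ρ / (c!·(1−ρ)²) = 0.089164·9.86786·0.7150/(6·0.08124)
= 1.29051

Final: 1.29051


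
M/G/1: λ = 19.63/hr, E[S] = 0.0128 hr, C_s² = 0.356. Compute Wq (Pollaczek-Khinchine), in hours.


ρ = λ·E[S] = 19.63·0.0128 = 0.2513
E[S²] = E[S]²(1+C_s²) = 0.0128²·(1+0.356) = 0.0002222
Wq = λ·E[S²]/(2(1−ρ)) = 19.63·0.0002222/(2·0.7487) = 0.002912 hr

Final: 0.002912 hr


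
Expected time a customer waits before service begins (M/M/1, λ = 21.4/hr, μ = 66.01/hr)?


ρ = 21.4/66.01 = 0.3242
Wq = ρ/(μ−λ) = 0.3242/(66.01 − 21.4) = 0.3242/44.61 = 0.007267 hr

Final: 0.007267 hr


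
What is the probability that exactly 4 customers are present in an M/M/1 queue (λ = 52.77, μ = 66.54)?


ρ = 52.77/66.54 = 0.7931
P_n = (1−ρ)·ρ^n = (1 − 0.7931)·0.7931^4 = 0.2069·0.395564 = 0.081859

Final: 0.081859


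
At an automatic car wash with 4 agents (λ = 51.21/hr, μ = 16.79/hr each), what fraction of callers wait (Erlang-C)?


a = λ/μ = 3.0500; ρ = a/4 = 0.7625
P₀ = 0.034949 (from M/M/c formula)
C(c,a) = [a^c/(c!(1−ρ))]·P₀ = [86.53989/(24·0.2375)]·0.034949
= 15.18291·0.034949 = 0.530626

Final: 0.530626


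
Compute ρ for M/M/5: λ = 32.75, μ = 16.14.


ρ = λ/(cμ) = 32.75/(5·16.14) = 32.75/80.70 = 0.4058

Final: 0.4058


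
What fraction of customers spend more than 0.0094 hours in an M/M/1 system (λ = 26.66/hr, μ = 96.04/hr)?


W ~ Exponential(μ−λ) for M/M/1.
μ − λ = 96.04 − 26.66 = 69.3800
P(W > t) = e^{−(μ−λ)t} = e^{−0.6522} = 0.520913

Final: 0.520913


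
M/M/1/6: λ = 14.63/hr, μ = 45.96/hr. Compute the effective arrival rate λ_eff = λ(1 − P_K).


ρ = 0.3183; P_K = (1−ρ)ρ^6/(1−ρ^7) = 0.0007094
λ_eff = λ(1 − P_K) = 14.63·(1 − 0.0007094) = 14.63·0.999291 = 14.6196 /hr

Final: 14.6196 /hr


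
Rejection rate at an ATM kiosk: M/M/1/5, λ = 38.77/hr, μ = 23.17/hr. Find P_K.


ρ = λ/μ = 38.77/23.17 = 1.6733
P_K = (1−ρ)ρ^K/(1−ρ^(K+1)) = (-0.6733·13.117432)/(1 − 21.949195)
= -8.831763/-20.949195 = 0.421580

Final: 0.421580


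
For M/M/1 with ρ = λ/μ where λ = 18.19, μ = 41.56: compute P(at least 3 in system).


ρ = 18.19/41.56 = 0.4377
P(N ≥ n) = ρ^n = 0.4377^3 = 0.083844

Final: 0.083844


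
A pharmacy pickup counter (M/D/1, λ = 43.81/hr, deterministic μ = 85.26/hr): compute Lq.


ρ = 43.81/85.26 = 0.5138
M/D/1: Lq = ρ²/(2(1−ρ)) = 0.2640/(2·0.4862) = 0.27155

Final: 0.27155


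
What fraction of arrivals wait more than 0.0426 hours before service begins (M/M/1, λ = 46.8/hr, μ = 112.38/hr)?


ρ = 46.8/112.38 = 0.4164
P(Wq > t) = ρ·e^{−(μ−λ)t} = 0.4164·e^{−2.7937}
= 0.4164·0.061194 = 0.025484

Final: 0.025484


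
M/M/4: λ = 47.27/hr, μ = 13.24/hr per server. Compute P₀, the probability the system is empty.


a = λ/μ = 47.27/13.24 = 3.5702; ρ = a/c = 0.8926
Σ_{k=0}^{3} a^k/k! (terms k=0..3) = 1.00000 + 3.57024 + 6.37331 + 7.58476 = 18.52831
Tail: a^4/(4!(1−ρ)) = 162.47647/(24·0.1074) = 63.01079
P₀ = 1/(18.52831 + 63.01079) = 1/81.53910 = 0.012264

Final: 0.012264


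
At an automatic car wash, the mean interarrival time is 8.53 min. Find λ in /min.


λ = 1/(interarrival time) in consistent units.
1 minute = 1 min, so λ = 1/8.53 = 0.1172 per minute

Final: 0.1172 /min


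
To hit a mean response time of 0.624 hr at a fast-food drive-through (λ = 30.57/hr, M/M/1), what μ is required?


W = 1/(μ−λ) ⇒ μ − λ = 1/W = 1/0.624 = 1.6026
μ = λ + 1/W = 30.57 + 1.6026 = 32.1726 per hr

Final: 32.1726 /hr


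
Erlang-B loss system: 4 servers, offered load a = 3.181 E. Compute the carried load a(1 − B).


B(4,3.181) = 0.226070 (Erlang-B)
Carried load = a(1 − B) = 3.181·(1 − 0.226070) = 3.181·0.773930 = 2.4619 E

Final: 2.4619 Erlangs


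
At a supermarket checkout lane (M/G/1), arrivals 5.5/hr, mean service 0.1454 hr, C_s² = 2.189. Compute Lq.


ρ = λ·E[S] = 5.5·0.1454 = 0.7997
Lq = ρ²(1+C_s²)/(2(1−ρ)) = 0.6395·(1+2.189)/(2·0.2003)
= 0.6395·3.1890/0.4006 = 5.09094

Final: 5.09094


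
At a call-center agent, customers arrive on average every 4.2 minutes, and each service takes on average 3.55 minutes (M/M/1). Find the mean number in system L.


λ = 60/4.2 = 14.2857 /hr
μ = 60/3.55 = 16.9014 /hr
ρ = λ/μ = 14.2857/16.9014 = 0.8452
L = ρ/(1−ρ) = 0.8452/0.1548 = 5.4615

Final: 5.4615


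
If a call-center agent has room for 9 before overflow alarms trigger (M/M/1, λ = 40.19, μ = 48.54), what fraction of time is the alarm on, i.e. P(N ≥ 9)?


ρ = 40.19/48.54 = 0.8280
P(N ≥ n) = ρ^n = 0.8280^9 = 0.182879

Final: 0.182879


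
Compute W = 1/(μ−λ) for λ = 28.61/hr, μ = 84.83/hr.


W = 1/(μ−λ) = 1/(84.83 − 28.61) = 1/56.22 = 0.01779 hr

Final: 0.01779 hr


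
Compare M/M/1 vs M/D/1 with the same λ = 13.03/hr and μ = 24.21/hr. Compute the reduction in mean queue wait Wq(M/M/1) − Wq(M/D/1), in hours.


ρ = 13.03/24.21 = 0.5382
Wq(M/M/1) = ρ/(μ−λ) = 0.5382/11.18 = 0.04814 hr
Wq(M/D/1) = ρ/(2(μ−λ)) = 0.02407 hr
Savings = 0.04814 − 0.02407 = 0.02407 hr

Final: 0.02407 hr


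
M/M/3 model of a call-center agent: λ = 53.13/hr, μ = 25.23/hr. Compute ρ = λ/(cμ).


ρ = λ/(cμ) = 53.13/(3·25.23) = 53.13/75.69 = 0.7019

Final: 0.7019


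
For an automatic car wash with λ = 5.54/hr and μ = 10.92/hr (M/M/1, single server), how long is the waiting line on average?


ρ = 5.54/10.92 = 0.5073
Lq = ρ²/(1−ρ) = 0.2574/0.4927 = 0.5224

Final: 0.5224


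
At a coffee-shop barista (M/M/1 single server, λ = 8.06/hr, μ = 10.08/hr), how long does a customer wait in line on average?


ρ = 8.06/10.08 = 0.7996
Wq = ρ/(μ−λ) = 0.7996/(10.08 − 8.06) = 0.7996/2.02 = 0.3958 hr

Final: 0.3958 hr


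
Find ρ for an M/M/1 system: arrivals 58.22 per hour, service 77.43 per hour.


ρ = λ/μ = 58.22/77.43 = 0.7519

Final: 0.7519


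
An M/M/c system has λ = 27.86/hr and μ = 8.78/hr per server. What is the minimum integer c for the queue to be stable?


Stability requires cμ > λ ⇔ c > λ/μ.
λ/μ = 27.86/8.78 = 3.1731
Minimum integer c = ⌊3.1731⌋ + 1 = 4
Check: 4·8.78 = 35.12 > 27.86, while 3·8.78 = 26.34 ≤ 27.86

Final: 4 servers


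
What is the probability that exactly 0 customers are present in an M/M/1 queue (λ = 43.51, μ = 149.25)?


ρ = 43.51/149.25 = 0.2915
P_n = (1−ρ)·ρ^n = (1 − 0.2915)·0.2915^0 = 0.7085·1.000000 = 0.708476

Final: 0.708476


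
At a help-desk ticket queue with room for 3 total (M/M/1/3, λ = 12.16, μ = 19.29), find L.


ρ = 12.16/19.29 = 0.6304
L = ρ[1 − (K+1)ρ^K + Kρ^(K+1)] / [(1−ρ)(1−ρ^(K+1))]
Numerator: 0.6304·(1 − 4·0.250498 + 3·0.157908) = 0.297371
Denominator: (0.3696)·(0.842092) = 0.311255
L = 0.297371/0.311255 = 0.9554

Final: 0.9554


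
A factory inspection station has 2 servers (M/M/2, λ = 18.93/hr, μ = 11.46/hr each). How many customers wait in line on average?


a = λ/μ = 1.6518; ρ = a/2 = 0.8259
P₀ = 0.095341
Lq = P₀·a^c·ρ / (c!·(1−ρ)²) = 0.095341·2.72855·0.8259/(2·0.03031)
= 3.54486

Final: 3.54486


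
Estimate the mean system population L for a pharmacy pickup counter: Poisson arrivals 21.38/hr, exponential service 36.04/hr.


ρ = λ/μ = 21.38/36.04 = 0.5932
L = ρ/(1−ρ) = 0.5932/(1 − 0.5932) = 0.5932/0.4068 = 1.4584

Final: 1.4584


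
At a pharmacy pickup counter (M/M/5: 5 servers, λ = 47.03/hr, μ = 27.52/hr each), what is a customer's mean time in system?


a = 1.7089; ρ = 0.3418; P₀ = 0.180476
Lq = P₀·a^c·ρ/(c!(1−ρ)²) = 0.01729
Wq = Lq/λ = 0.01729/47.03 = 0.0003677 hr
W = Wq + 1/μ = 0.0003677 + 0.03634 = 0.03670 hr

Final: 0.03670 hr


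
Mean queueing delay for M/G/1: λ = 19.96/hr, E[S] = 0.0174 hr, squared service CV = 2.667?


ρ = λ·E[S] = 19.96·0.0174 = 0.3473
E[S²] = E[S]²(1+C_s²) = 0.0174²·(1+2.667) = 0.001110
Wq = λ·E[S²]/(2(1−ρ)) = 19.96·0.001110/(2·0.6527) = 0.01698 hr

Final: 0.01698 hr


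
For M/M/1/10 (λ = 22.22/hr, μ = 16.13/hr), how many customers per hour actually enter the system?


ρ = 1.3776; P_K = (1−ρ)ρ^10/(1−ρ^11) = 0.282408
λ_eff = λ(1 − P_K) = 22.22·(1 − 0.282408) = 22.22·0.717592 = 15.9449 /hr

Final: 15.9449 /hr


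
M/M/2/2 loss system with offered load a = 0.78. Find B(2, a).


B(c,a) = (a^c/c!) / Σ_{k=0}^{c} a^k/k!
a^2/2! = 0.304200
Σ terms (k=0..2): 1.00000 + 0.78000 + 0.30420 = 2.084200
B = 0.304200/2.084200 = 0.145955

Final: 0.145955


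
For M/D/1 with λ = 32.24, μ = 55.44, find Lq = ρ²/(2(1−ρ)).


ρ = 32.24/55.44 = 0.5815
M/D/1: Lq = ρ²/(2(1−ρ)) = 0.3382/(2·0.4185) = 0.40406

Final: 0.40406


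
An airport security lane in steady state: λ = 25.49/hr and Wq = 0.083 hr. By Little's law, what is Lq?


Lq = λWq = 25.49·0.083 = 2.1157

Final: 2.1157


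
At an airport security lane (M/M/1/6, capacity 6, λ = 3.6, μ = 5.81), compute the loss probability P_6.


ρ = λ/μ = 3.6/5.81 = 0.6196
P_K = (1−ρ)ρ^K/(1−ρ^(K+1)) = (0.3804·0.056592)/(1 − 0.035066)
= 0.021527/0.964934 = 0.022309

Final: 0.022309


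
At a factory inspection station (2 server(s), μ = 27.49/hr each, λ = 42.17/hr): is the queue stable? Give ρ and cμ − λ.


Total capacity cμ = 2·27.49 = 54.98/hr
ρ = λ/(cμ) = 42.17/54.98 = 0.7670
Stable ⇔ ρ < 1: YES
Spare capacity = cμ − λ = 54.98 − 42.17 = 12.81/hr

Final: ρ = 0.7670; stable; margin = 12.81/hr


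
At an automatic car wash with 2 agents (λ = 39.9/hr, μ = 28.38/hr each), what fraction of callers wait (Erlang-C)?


a = λ/μ = 1.4059; ρ = a/2 = 0.7030
P₀ = 0.174426 (from M/M/c formula)
C(c,a) = [a^c/(c!(1−ρ))]·P₀ = [1.97661/(2·0.2970)]·0.174426
= 3.32718·0.174426 = 0.580345

Final: 0.580345


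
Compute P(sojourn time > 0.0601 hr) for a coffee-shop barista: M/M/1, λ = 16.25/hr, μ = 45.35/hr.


W ~ Exponential(μ−λ) for M/M/1.
μ − λ = 45.35 − 16.25 = 29.1000
P(W > t) = e^{−(μ−λ)t} = e^{−1.7489} = 0.173963

Final: 0.173963


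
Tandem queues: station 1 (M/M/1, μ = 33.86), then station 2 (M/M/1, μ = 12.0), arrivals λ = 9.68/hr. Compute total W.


Each node sees arrival rate λ = 9.68/hr (tandem ⇒ throughput preserved).
W₁ = 1/(μ₁−λ) = 1/(33.86−9.68) = 0.04136 hr
W₂ = 1/(μ₂−λ) = 1/(12.0−9.68) = 0.43103 hr
W_total = W₁ + W₂ = 0.04136 + 0.43103 = 0.47239 hr

Final: 0.47239 hr


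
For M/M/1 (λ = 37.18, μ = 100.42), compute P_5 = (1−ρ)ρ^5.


ρ = 37.18/100.42 = 0.3702
P_n = (1−ρ)·ρ^n = (1 − 0.3702)·0.3702^5 = 0.6298·0.006957 = 0.004381

Final: 0.004381


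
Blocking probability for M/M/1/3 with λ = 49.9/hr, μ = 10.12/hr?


ρ = λ/μ = 49.9/10.12 = 4.9308
P_K = (1−ρ)ρ^K/(1−ρ^(K+1)) = (-3.9308·119.883689)/(1 − 591.126096)
= -471.242407/-590.126096 = 0.798545

Final: 0.798545


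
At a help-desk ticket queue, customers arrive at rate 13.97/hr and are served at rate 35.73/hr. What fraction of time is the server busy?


ρ = λ/μ = 13.97/35.73 = 0.3910

Final: 0.3910


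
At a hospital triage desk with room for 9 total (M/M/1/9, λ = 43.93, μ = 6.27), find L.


ρ = 43.93/6.27 = 7.0064
L = ρ[1 − (K+1)ρ^K + Kρ^(K+1)] / [(1−ρ)(1−ρ^(K+1))]
Numerator: 7.0064·(1 − 10·40685809.557079 + 9·285060225.493219) = 15124559052.433678
Denominator: (-6.0064)·(-285060224.493219) = 1712179912.984789
L = 15124559052.433678/1712179912.984789 = 8.8335

Final: 8.8335


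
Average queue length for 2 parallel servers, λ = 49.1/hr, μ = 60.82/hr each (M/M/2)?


a = λ/μ = 0.8073; ρ = a/2 = 0.4037
P₀ = 0.424857
Lq = P₀·a^c·ρ / (c!·(1−ρ)²) = 0.424857·0.65173·0.4037/(2·0.35563)
= 0.15714

Final: 0.15714


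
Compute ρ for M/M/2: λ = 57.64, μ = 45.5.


ρ = λ/(cμ) = 57.64/(2·45.5) = 57.64/91.00 = 0.6334

Final: 0.6334


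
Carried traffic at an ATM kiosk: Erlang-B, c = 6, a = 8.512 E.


B(6,8.512) = 0.416649 (Erlang-B)
Carried load = a(1 − B) = 8.512·(1 − 0.416649) = 8.512·0.583351 = 4.9655 E

Final: 4.9655 Erlangs
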